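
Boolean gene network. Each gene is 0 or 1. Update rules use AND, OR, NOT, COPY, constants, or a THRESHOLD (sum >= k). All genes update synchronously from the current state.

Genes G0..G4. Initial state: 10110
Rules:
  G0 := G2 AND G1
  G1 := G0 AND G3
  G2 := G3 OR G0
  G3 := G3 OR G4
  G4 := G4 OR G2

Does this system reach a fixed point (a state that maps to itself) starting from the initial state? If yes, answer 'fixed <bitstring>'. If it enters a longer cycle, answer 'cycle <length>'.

Step 0: 10110
Step 1: G0=G2&G1=1&0=0 G1=G0&G3=1&1=1 G2=G3|G0=1|1=1 G3=G3|G4=1|0=1 G4=G4|G2=0|1=1 -> 01111
Step 2: G0=G2&G1=1&1=1 G1=G0&G3=0&1=0 G2=G3|G0=1|0=1 G3=G3|G4=1|1=1 G4=G4|G2=1|1=1 -> 10111
Step 3: G0=G2&G1=1&0=0 G1=G0&G3=1&1=1 G2=G3|G0=1|1=1 G3=G3|G4=1|1=1 G4=G4|G2=1|1=1 -> 01111
Cycle of length 2 starting at step 1 -> no fixed point

Answer: cycle 2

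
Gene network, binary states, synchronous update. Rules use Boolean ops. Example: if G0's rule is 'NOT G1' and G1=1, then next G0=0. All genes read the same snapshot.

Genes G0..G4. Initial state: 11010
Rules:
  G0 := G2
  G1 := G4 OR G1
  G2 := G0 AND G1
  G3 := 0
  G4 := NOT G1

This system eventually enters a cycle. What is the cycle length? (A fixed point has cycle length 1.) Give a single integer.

Answer: 2

Derivation:
Step 0: 11010
Step 1: G0=G2=0 G1=G4|G1=0|1=1 G2=G0&G1=1&1=1 G3=0(const) G4=NOT G1=NOT 1=0 -> 01100
Step 2: G0=G2=1 G1=G4|G1=0|1=1 G2=G0&G1=0&1=0 G3=0(const) G4=NOT G1=NOT 1=0 -> 11000
Step 3: G0=G2=0 G1=G4|G1=0|1=1 G2=G0&G1=1&1=1 G3=0(const) G4=NOT G1=NOT 1=0 -> 01100
State from step 3 equals state from step 1 -> cycle length 2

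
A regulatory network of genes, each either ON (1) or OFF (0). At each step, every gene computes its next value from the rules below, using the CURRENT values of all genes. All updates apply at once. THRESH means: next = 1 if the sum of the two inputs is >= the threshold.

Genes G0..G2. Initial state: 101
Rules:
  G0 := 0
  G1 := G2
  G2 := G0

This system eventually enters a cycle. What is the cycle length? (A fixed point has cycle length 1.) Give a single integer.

Answer: 1

Derivation:
Step 0: 101
Step 1: G0=0(const) G1=G2=1 G2=G0=1 -> 011
Step 2: G0=0(const) G1=G2=1 G2=G0=0 -> 010
Step 3: G0=0(const) G1=G2=0 G2=G0=0 -> 000
Step 4: G0=0(const) G1=G2=0 G2=G0=0 -> 000
State from step 4 equals state from step 3 -> cycle length 1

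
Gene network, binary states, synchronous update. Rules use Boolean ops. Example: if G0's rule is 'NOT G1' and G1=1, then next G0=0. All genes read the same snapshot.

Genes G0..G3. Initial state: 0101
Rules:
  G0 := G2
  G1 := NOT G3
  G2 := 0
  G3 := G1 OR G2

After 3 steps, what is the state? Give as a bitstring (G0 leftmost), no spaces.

Step 1: G0=G2=0 G1=NOT G3=NOT 1=0 G2=0(const) G3=G1|G2=1|0=1 -> 0001
Step 2: G0=G2=0 G1=NOT G3=NOT 1=0 G2=0(const) G3=G1|G2=0|0=0 -> 0000
Step 3: G0=G2=0 G1=NOT G3=NOT 0=1 G2=0(const) G3=G1|G2=0|0=0 -> 0100

0100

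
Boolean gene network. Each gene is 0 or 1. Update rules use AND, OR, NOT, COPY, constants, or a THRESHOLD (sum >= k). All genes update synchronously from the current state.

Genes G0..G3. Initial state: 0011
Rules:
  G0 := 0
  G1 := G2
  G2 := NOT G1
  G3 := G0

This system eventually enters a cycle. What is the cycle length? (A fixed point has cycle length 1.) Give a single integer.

Step 0: 0011
Step 1: G0=0(const) G1=G2=1 G2=NOT G1=NOT 0=1 G3=G0=0 -> 0110
Step 2: G0=0(const) G1=G2=1 G2=NOT G1=NOT 1=0 G3=G0=0 -> 0100
Step 3: G0=0(const) G1=G2=0 G2=NOT G1=NOT 1=0 G3=G0=0 -> 0000
Step 4: G0=0(const) G1=G2=0 G2=NOT G1=NOT 0=1 G3=G0=0 -> 0010
Step 5: G0=0(const) G1=G2=1 G2=NOT G1=NOT 0=1 G3=G0=0 -> 0110
State from step 5 equals state from step 1 -> cycle length 4

Answer: 4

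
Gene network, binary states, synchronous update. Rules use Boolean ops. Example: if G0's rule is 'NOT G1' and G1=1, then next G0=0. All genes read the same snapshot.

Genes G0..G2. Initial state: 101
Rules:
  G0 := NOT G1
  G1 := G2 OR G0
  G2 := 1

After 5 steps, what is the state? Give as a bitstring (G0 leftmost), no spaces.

Step 1: G0=NOT G1=NOT 0=1 G1=G2|G0=1|1=1 G2=1(const) -> 111
Step 2: G0=NOT G1=NOT 1=0 G1=G2|G0=1|1=1 G2=1(const) -> 011
Step 3: G0=NOT G1=NOT 1=0 G1=G2|G0=1|0=1 G2=1(const) -> 011
Step 4: G0=NOT G1=NOT 1=0 G1=G2|G0=1|0=1 G2=1(const) -> 011
Step 5: G0=NOT G1=NOT 1=0 G1=G2|G0=1|0=1 G2=1(const) -> 011

011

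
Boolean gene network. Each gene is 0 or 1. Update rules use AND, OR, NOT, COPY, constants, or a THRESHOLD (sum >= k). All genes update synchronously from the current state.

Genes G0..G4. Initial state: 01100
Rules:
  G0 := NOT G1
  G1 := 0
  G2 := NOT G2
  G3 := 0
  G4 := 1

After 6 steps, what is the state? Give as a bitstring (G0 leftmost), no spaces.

Step 1: G0=NOT G1=NOT 1=0 G1=0(const) G2=NOT G2=NOT 1=0 G3=0(const) G4=1(const) -> 00001
Step 2: G0=NOT G1=NOT 0=1 G1=0(const) G2=NOT G2=NOT 0=1 G3=0(const) G4=1(const) -> 10101
Step 3: G0=NOT G1=NOT 0=1 G1=0(const) G2=NOT G2=NOT 1=0 G3=0(const) G4=1(const) -> 10001
Step 4: G0=NOT G1=NOT 0=1 G1=0(const) G2=NOT G2=NOT 0=1 G3=0(const) G4=1(const) -> 10101
Step 5: G0=NOT G1=NOT 0=1 G1=0(const) G2=NOT G2=NOT 1=0 G3=0(const) G4=1(const) -> 10001
Step 6: G0=NOT G1=NOT 0=1 G1=0(const) G2=NOT G2=NOT 0=1 G3=0(const) G4=1(const) -> 10101

10101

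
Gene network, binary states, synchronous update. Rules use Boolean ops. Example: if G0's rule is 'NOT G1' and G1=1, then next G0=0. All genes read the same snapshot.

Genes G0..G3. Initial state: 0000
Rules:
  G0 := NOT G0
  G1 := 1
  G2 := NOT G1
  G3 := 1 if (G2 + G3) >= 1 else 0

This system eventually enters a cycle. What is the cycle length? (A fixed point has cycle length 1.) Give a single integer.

Step 0: 0000
Step 1: G0=NOT G0=NOT 0=1 G1=1(const) G2=NOT G1=NOT 0=1 G3=(0+0>=1)=0 -> 1110
Step 2: G0=NOT G0=NOT 1=0 G1=1(const) G2=NOT G1=NOT 1=0 G3=(1+0>=1)=1 -> 0101
Step 3: G0=NOT G0=NOT 0=1 G1=1(const) G2=NOT G1=NOT 1=0 G3=(0+1>=1)=1 -> 1101
Step 4: G0=NOT G0=NOT 1=0 G1=1(const) G2=NOT G1=NOT 1=0 G3=(0+1>=1)=1 -> 0101
State from step 4 equals state from step 2 -> cycle length 2

Answer: 2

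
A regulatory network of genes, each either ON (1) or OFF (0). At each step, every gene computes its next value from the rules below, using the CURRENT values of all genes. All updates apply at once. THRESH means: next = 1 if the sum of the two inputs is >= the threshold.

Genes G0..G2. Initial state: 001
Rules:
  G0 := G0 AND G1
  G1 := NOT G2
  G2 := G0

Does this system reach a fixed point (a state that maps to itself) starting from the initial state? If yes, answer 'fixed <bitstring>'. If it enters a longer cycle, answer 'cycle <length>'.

Step 0: 001
Step 1: G0=G0&G1=0&0=0 G1=NOT G2=NOT 1=0 G2=G0=0 -> 000
Step 2: G0=G0&G1=0&0=0 G1=NOT G2=NOT 0=1 G2=G0=0 -> 010
Step 3: G0=G0&G1=0&1=0 G1=NOT G2=NOT 0=1 G2=G0=0 -> 010
Fixed point reached at step 2: 010

Answer: fixed 010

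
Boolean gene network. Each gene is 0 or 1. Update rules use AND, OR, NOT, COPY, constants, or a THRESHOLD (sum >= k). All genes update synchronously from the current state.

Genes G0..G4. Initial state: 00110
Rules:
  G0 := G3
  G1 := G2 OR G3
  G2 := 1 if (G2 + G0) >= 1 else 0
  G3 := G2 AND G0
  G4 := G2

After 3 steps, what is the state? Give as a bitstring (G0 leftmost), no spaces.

Step 1: G0=G3=1 G1=G2|G3=1|1=1 G2=(1+0>=1)=1 G3=G2&G0=1&0=0 G4=G2=1 -> 11101
Step 2: G0=G3=0 G1=G2|G3=1|0=1 G2=(1+1>=1)=1 G3=G2&G0=1&1=1 G4=G2=1 -> 01111
Step 3: G0=G3=1 G1=G2|G3=1|1=1 G2=(1+0>=1)=1 G3=G2&G0=1&0=0 G4=G2=1 -> 11101

11101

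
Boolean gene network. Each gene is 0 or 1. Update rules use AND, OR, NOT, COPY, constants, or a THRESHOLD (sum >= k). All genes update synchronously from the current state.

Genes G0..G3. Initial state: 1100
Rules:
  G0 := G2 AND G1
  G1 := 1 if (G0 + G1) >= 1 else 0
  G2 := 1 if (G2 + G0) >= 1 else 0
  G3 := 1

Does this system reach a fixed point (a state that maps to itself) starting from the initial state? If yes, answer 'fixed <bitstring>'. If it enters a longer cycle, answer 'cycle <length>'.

Answer: fixed 1111

Derivation:
Step 0: 1100
Step 1: G0=G2&G1=0&1=0 G1=(1+1>=1)=1 G2=(0+1>=1)=1 G3=1(const) -> 0111
Step 2: G0=G2&G1=1&1=1 G1=(0+1>=1)=1 G2=(1+0>=1)=1 G3=1(const) -> 1111
Step 3: G0=G2&G1=1&1=1 G1=(1+1>=1)=1 G2=(1+1>=1)=1 G3=1(const) -> 1111
Fixed point reached at step 2: 1111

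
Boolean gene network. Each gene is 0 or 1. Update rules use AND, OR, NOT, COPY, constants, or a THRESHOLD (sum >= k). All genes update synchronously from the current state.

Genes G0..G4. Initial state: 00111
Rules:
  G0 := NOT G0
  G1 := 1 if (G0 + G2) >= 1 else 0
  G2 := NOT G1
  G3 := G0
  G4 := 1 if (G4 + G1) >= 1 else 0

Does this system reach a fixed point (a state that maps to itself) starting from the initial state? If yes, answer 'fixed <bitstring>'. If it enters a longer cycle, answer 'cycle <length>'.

Answer: cycle 4

Derivation:
Step 0: 00111
Step 1: G0=NOT G0=NOT 0=1 G1=(0+1>=1)=1 G2=NOT G1=NOT 0=1 G3=G0=0 G4=(1+0>=1)=1 -> 11101
Step 2: G0=NOT G0=NOT 1=0 G1=(1+1>=1)=1 G2=NOT G1=NOT 1=0 G3=G0=1 G4=(1+1>=1)=1 -> 01011
Step 3: G0=NOT G0=NOT 0=1 G1=(0+0>=1)=0 G2=NOT G1=NOT 1=0 G3=G0=0 G4=(1+1>=1)=1 -> 10001
Step 4: G0=NOT G0=NOT 1=0 G1=(1+0>=1)=1 G2=NOT G1=NOT 0=1 G3=G0=1 G4=(1+0>=1)=1 -> 01111
Step 5: G0=NOT G0=NOT 0=1 G1=(0+1>=1)=1 G2=NOT G1=NOT 1=0 G3=G0=0 G4=(1+1>=1)=1 -> 11001
Step 6: G0=NOT G0=NOT 1=0 G1=(1+0>=1)=1 G2=NOT G1=NOT 1=0 G3=G0=1 G4=(1+1>=1)=1 -> 01011
Cycle of length 4 starting at step 2 -> no fixed point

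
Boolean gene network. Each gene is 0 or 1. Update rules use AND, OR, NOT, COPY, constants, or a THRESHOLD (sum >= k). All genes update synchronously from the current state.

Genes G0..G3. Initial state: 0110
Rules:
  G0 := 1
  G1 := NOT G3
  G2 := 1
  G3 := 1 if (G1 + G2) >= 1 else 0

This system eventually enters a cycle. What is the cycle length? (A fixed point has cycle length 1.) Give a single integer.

Answer: 1

Derivation:
Step 0: 0110
Step 1: G0=1(const) G1=NOT G3=NOT 0=1 G2=1(const) G3=(1+1>=1)=1 -> 1111
Step 2: G0=1(const) G1=NOT G3=NOT 1=0 G2=1(const) G3=(1+1>=1)=1 -> 1011
Step 3: G0=1(const) G1=NOT G3=NOT 1=0 G2=1(const) G3=(0+1>=1)=1 -> 1011
State from step 3 equals state from step 2 -> cycle length 1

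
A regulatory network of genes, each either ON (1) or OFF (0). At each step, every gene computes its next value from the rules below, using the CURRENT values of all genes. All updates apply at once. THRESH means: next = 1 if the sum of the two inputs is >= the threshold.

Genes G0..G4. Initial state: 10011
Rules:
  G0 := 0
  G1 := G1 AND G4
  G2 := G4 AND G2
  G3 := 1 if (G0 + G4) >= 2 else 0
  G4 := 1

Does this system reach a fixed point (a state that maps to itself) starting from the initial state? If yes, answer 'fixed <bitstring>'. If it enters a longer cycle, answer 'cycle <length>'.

Answer: fixed 00001

Derivation:
Step 0: 10011
Step 1: G0=0(const) G1=G1&G4=0&1=0 G2=G4&G2=1&0=0 G3=(1+1>=2)=1 G4=1(const) -> 00011
Step 2: G0=0(const) G1=G1&G4=0&1=0 G2=G4&G2=1&0=0 G3=(0+1>=2)=0 G4=1(const) -> 00001
Step 3: G0=0(const) G1=G1&G4=0&1=0 G2=G4&G2=1&0=0 G3=(0+1>=2)=0 G4=1(const) -> 00001
Fixed point reached at step 2: 00001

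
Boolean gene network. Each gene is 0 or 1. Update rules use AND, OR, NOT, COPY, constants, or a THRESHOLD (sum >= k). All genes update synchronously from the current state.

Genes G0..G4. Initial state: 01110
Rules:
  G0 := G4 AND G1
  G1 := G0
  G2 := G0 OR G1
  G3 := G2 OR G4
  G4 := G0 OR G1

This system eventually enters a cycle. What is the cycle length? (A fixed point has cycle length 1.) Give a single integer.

Answer: 1

Derivation:
Step 0: 01110
Step 1: G0=G4&G1=0&1=0 G1=G0=0 G2=G0|G1=0|1=1 G3=G2|G4=1|0=1 G4=G0|G1=0|1=1 -> 00111
Step 2: G0=G4&G1=1&0=0 G1=G0=0 G2=G0|G1=0|0=0 G3=G2|G4=1|1=1 G4=G0|G1=0|0=0 -> 00010
Step 3: G0=G4&G1=0&0=0 G1=G0=0 G2=G0|G1=0|0=0 G3=G2|G4=0|0=0 G4=G0|G1=0|0=0 -> 00000
Step 4: G0=G4&G1=0&0=0 G1=G0=0 G2=G0|G1=0|0=0 G3=G2|G4=0|0=0 G4=G0|G1=0|0=0 -> 00000
State from step 4 equals state from step 3 -> cycle length 1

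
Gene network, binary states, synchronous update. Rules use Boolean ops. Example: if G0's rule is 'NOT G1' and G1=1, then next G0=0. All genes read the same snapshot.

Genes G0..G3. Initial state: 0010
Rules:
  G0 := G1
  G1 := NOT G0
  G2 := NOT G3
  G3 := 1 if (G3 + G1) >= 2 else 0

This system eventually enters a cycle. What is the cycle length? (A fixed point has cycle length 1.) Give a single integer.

Step 0: 0010
Step 1: G0=G1=0 G1=NOT G0=NOT 0=1 G2=NOT G3=NOT 0=1 G3=(0+0>=2)=0 -> 0110
Step 2: G0=G1=1 G1=NOT G0=NOT 0=1 G2=NOT G3=NOT 0=1 G3=(0+1>=2)=0 -> 1110
Step 3: G0=G1=1 G1=NOT G0=NOT 1=0 G2=NOT G3=NOT 0=1 G3=(0+1>=2)=0 -> 1010
Step 4: G0=G1=0 G1=NOT G0=NOT 1=0 G2=NOT G3=NOT 0=1 G3=(0+0>=2)=0 -> 0010
State from step 4 equals state from step 0 -> cycle length 4

Answer: 4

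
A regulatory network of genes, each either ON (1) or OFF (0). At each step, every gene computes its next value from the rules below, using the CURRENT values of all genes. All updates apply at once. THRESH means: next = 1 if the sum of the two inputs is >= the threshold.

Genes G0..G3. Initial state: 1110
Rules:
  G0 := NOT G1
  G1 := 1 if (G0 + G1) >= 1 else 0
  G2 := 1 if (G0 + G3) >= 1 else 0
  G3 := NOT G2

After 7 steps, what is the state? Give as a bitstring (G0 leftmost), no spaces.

Step 1: G0=NOT G1=NOT 1=0 G1=(1+1>=1)=1 G2=(1+0>=1)=1 G3=NOT G2=NOT 1=0 -> 0110
Step 2: G0=NOT G1=NOT 1=0 G1=(0+1>=1)=1 G2=(0+0>=1)=0 G3=NOT G2=NOT 1=0 -> 0100
Step 3: G0=NOT G1=NOT 1=0 G1=(0+1>=1)=1 G2=(0+0>=1)=0 G3=NOT G2=NOT 0=1 -> 0101
Step 4: G0=NOT G1=NOT 1=0 G1=(0+1>=1)=1 G2=(0+1>=1)=1 G3=NOT G2=NOT 0=1 -> 0111
Step 5: G0=NOT G1=NOT 1=0 G1=(0+1>=1)=1 G2=(0+1>=1)=1 G3=NOT G2=NOT 1=0 -> 0110
Step 6: G0=NOT G1=NOT 1=0 G1=(0+1>=1)=1 G2=(0+0>=1)=0 G3=NOT G2=NOT 1=0 -> 0100
Step 7: G0=NOT G1=NOT 1=0 G1=(0+1>=1)=1 G2=(0+0>=1)=0 G3=NOT G2=NOT 0=1 -> 0101

0101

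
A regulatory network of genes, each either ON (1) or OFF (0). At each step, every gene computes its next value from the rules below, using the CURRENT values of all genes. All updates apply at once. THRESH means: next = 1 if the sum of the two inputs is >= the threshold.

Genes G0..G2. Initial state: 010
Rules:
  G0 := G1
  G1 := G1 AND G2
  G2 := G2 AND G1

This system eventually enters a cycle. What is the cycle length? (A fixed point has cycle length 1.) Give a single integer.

Step 0: 010
Step 1: G0=G1=1 G1=G1&G2=1&0=0 G2=G2&G1=0&1=0 -> 100
Step 2: G0=G1=0 G1=G1&G2=0&0=0 G2=G2&G1=0&0=0 -> 000
Step 3: G0=G1=0 G1=G1&G2=0&0=0 G2=G2&G1=0&0=0 -> 000
State from step 3 equals state from step 2 -> cycle length 1

Answer: 1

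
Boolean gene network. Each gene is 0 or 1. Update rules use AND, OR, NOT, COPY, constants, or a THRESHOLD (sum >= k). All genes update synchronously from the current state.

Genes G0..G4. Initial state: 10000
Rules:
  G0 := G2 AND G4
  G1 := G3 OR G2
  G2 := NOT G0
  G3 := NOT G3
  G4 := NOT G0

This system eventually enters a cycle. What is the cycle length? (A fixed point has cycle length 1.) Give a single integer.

Step 0: 10000
Step 1: G0=G2&G4=0&0=0 G1=G3|G2=0|0=0 G2=NOT G0=NOT 1=0 G3=NOT G3=NOT 0=1 G4=NOT G0=NOT 1=0 -> 00010
Step 2: G0=G2&G4=0&0=0 G1=G3|G2=1|0=1 G2=NOT G0=NOT 0=1 G3=NOT G3=NOT 1=0 G4=NOT G0=NOT 0=1 -> 01101
Step 3: G0=G2&G4=1&1=1 G1=G3|G2=0|1=1 G2=NOT G0=NOT 0=1 G3=NOT G3=NOT 0=1 G4=NOT G0=NOT 0=1 -> 11111
Step 4: G0=G2&G4=1&1=1 G1=G3|G2=1|1=1 G2=NOT G0=NOT 1=0 G3=NOT G3=NOT 1=0 G4=NOT G0=NOT 1=0 -> 11000
Step 5: G0=G2&G4=0&0=0 G1=G3|G2=0|0=0 G2=NOT G0=NOT 1=0 G3=NOT G3=NOT 0=1 G4=NOT G0=NOT 1=0 -> 00010
State from step 5 equals state from step 1 -> cycle length 4

Answer: 4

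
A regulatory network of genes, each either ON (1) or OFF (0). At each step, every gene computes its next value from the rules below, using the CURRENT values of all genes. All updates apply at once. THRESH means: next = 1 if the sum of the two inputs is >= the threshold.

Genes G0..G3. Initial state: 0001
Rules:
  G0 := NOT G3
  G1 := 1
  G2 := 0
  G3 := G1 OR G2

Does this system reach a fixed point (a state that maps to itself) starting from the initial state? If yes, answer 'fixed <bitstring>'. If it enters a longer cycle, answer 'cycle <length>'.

Answer: fixed 0101

Derivation:
Step 0: 0001
Step 1: G0=NOT G3=NOT 1=0 G1=1(const) G2=0(const) G3=G1|G2=0|0=0 -> 0100
Step 2: G0=NOT G3=NOT 0=1 G1=1(const) G2=0(const) G3=G1|G2=1|0=1 -> 1101
Step 3: G0=NOT G3=NOT 1=0 G1=1(const) G2=0(const) G3=G1|G2=1|0=1 -> 0101
Step 4: G0=NOT G3=NOT 1=0 G1=1(const) G2=0(const) G3=G1|G2=1|0=1 -> 0101
Fixed point reached at step 3: 0101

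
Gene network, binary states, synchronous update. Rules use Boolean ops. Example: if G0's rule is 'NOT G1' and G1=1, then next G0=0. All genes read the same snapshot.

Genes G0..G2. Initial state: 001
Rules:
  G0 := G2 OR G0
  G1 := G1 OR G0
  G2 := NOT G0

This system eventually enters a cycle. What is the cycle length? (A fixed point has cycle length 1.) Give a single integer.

Answer: 1

Derivation:
Step 0: 001
Step 1: G0=G2|G0=1|0=1 G1=G1|G0=0|0=0 G2=NOT G0=NOT 0=1 -> 101
Step 2: G0=G2|G0=1|1=1 G1=G1|G0=0|1=1 G2=NOT G0=NOT 1=0 -> 110
Step 3: G0=G2|G0=0|1=1 G1=G1|G0=1|1=1 G2=NOT G0=NOT 1=0 -> 110
State from step 3 equals state from step 2 -> cycle length 1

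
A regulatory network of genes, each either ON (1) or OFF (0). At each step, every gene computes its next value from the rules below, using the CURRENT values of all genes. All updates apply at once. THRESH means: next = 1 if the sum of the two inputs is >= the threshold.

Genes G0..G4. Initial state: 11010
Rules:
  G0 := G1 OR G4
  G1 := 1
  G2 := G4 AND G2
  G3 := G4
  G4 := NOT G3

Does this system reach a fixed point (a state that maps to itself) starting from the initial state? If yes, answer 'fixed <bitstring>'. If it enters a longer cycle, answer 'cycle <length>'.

Step 0: 11010
Step 1: G0=G1|G4=1|0=1 G1=1(const) G2=G4&G2=0&0=0 G3=G4=0 G4=NOT G3=NOT 1=0 -> 11000
Step 2: G0=G1|G4=1|0=1 G1=1(const) G2=G4&G2=0&0=0 G3=G4=0 G4=NOT G3=NOT 0=1 -> 11001
Step 3: G0=G1|G4=1|1=1 G1=1(const) G2=G4&G2=1&0=0 G3=G4=1 G4=NOT G3=NOT 0=1 -> 11011
Step 4: G0=G1|G4=1|1=1 G1=1(const) G2=G4&G2=1&0=0 G3=G4=1 G4=NOT G3=NOT 1=0 -> 11010
Cycle of length 4 starting at step 0 -> no fixed point

Answer: cycle 4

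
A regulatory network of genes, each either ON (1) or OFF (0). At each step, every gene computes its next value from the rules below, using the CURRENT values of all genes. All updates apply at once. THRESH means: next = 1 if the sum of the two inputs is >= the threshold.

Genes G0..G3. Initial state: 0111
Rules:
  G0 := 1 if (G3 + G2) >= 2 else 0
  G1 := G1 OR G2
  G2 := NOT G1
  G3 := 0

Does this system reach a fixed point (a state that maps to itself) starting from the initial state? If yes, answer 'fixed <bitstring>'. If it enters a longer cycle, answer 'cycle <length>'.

Step 0: 0111
Step 1: G0=(1+1>=2)=1 G1=G1|G2=1|1=1 G2=NOT G1=NOT 1=0 G3=0(const) -> 1100
Step 2: G0=(0+0>=2)=0 G1=G1|G2=1|0=1 G2=NOT G1=NOT 1=0 G3=0(const) -> 0100
Step 3: G0=(0+0>=2)=0 G1=G1|G2=1|0=1 G2=NOT G1=NOT 1=0 G3=0(const) -> 0100
Fixed point reached at step 2: 0100

Answer: fixed 0100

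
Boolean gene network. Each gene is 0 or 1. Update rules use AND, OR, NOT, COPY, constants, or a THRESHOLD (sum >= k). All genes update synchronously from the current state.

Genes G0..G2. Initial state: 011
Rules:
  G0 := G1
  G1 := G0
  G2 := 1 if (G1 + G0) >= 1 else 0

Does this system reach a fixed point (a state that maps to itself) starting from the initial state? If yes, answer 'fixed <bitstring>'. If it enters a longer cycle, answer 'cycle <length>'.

Step 0: 011
Step 1: G0=G1=1 G1=G0=0 G2=(1+0>=1)=1 -> 101
Step 2: G0=G1=0 G1=G0=1 G2=(0+1>=1)=1 -> 011
Cycle of length 2 starting at step 0 -> no fixed point

Answer: cycle 2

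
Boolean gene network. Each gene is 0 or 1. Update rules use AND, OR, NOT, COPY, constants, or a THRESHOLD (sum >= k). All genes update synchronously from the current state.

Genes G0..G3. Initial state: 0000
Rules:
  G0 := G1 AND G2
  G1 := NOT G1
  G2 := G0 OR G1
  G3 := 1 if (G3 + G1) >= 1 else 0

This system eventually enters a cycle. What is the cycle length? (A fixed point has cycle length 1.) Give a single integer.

Step 0: 0000
Step 1: G0=G1&G2=0&0=0 G1=NOT G1=NOT 0=1 G2=G0|G1=0|0=0 G3=(0+0>=1)=0 -> 0100
Step 2: G0=G1&G2=1&0=0 G1=NOT G1=NOT 1=0 G2=G0|G1=0|1=1 G3=(0+1>=1)=1 -> 0011
Step 3: G0=G1&G2=0&1=0 G1=NOT G1=NOT 0=1 G2=G0|G1=0|0=0 G3=(1+0>=1)=1 -> 0101
Step 4: G0=G1&G2=1&0=0 G1=NOT G1=NOT 1=0 G2=G0|G1=0|1=1 G3=(1+1>=1)=1 -> 0011
State from step 4 equals state from step 2 -> cycle length 2

Answer: 2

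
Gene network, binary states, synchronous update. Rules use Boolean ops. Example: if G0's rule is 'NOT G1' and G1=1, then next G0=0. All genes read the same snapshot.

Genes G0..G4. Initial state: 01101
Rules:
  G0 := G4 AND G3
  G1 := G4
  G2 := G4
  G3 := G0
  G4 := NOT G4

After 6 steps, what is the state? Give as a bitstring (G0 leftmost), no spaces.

Step 1: G0=G4&G3=1&0=0 G1=G4=1 G2=G4=1 G3=G0=0 G4=NOT G4=NOT 1=0 -> 01100
Step 2: G0=G4&G3=0&0=0 G1=G4=0 G2=G4=0 G3=G0=0 G4=NOT G4=NOT 0=1 -> 00001
Step 3: G0=G4&G3=1&0=0 G1=G4=1 G2=G4=1 G3=G0=0 G4=NOT G4=NOT 1=0 -> 01100
Step 4: G0=G4&G3=0&0=0 G1=G4=0 G2=G4=0 G3=G0=0 G4=NOT G4=NOT 0=1 -> 00001
Step 5: G0=G4&G3=1&0=0 G1=G4=1 G2=G4=1 G3=G0=0 G4=NOT G4=NOT 1=0 -> 01100
Step 6: G0=G4&G3=0&0=0 G1=G4=0 G2=G4=0 G3=G0=0 G4=NOT G4=NOT 0=1 -> 00001

00001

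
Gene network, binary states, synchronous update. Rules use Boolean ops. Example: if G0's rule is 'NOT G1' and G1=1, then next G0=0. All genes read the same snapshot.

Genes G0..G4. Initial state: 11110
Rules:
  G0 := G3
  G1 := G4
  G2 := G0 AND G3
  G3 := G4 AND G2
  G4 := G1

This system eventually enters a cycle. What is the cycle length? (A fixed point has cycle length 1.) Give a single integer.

Answer: 2

Derivation:
Step 0: 11110
Step 1: G0=G3=1 G1=G4=0 G2=G0&G3=1&1=1 G3=G4&G2=0&1=0 G4=G1=1 -> 10101
Step 2: G0=G3=0 G1=G4=1 G2=G0&G3=1&0=0 G3=G4&G2=1&1=1 G4=G1=0 -> 01010
Step 3: G0=G3=1 G1=G4=0 G2=G0&G3=0&1=0 G3=G4&G2=0&0=0 G4=G1=1 -> 10001
Step 4: G0=G3=0 G1=G4=1 G2=G0&G3=1&0=0 G3=G4&G2=1&0=0 G4=G1=0 -> 01000
Step 5: G0=G3=0 G1=G4=0 G2=G0&G3=0&0=0 G3=G4&G2=0&0=0 G4=G1=1 -> 00001
Step 6: G0=G3=0 G1=G4=1 G2=G0&G3=0&0=0 G3=G4&G2=1&0=0 G4=G1=0 -> 01000
State from step 6 equals state from step 4 -> cycle length 2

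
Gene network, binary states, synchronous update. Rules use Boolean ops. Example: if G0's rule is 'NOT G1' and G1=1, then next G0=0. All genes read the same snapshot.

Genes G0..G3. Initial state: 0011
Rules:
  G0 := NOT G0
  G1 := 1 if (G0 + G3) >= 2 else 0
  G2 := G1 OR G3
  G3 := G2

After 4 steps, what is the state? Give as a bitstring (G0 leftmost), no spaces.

Step 1: G0=NOT G0=NOT 0=1 G1=(0+1>=2)=0 G2=G1|G3=0|1=1 G3=G2=1 -> 1011
Step 2: G0=NOT G0=NOT 1=0 G1=(1+1>=2)=1 G2=G1|G3=0|1=1 G3=G2=1 -> 0111
Step 3: G0=NOT G0=NOT 0=1 G1=(0+1>=2)=0 G2=G1|G3=1|1=1 G3=G2=1 -> 1011
Step 4: G0=NOT G0=NOT 1=0 G1=(1+1>=2)=1 G2=G1|G3=0|1=1 G3=G2=1 -> 0111

0111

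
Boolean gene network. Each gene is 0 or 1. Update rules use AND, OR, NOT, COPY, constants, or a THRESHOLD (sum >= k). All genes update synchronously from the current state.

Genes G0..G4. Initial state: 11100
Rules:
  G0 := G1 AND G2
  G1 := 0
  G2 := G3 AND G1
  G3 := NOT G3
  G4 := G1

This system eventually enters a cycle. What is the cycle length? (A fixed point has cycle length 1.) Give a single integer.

Answer: 2

Derivation:
Step 0: 11100
Step 1: G0=G1&G2=1&1=1 G1=0(const) G2=G3&G1=0&1=0 G3=NOT G3=NOT 0=1 G4=G1=1 -> 10011
Step 2: G0=G1&G2=0&0=0 G1=0(const) G2=G3&G1=1&0=0 G3=NOT G3=NOT 1=0 G4=G1=0 -> 00000
Step 3: G0=G1&G2=0&0=0 G1=0(const) G2=G3&G1=0&0=0 G3=NOT G3=NOT 0=1 G4=G1=0 -> 00010
Step 4: G0=G1&G2=0&0=0 G1=0(const) G2=G3&G1=1&0=0 G3=NOT G3=NOT 1=0 G4=G1=0 -> 00000
State from step 4 equals state from step 2 -> cycle length 2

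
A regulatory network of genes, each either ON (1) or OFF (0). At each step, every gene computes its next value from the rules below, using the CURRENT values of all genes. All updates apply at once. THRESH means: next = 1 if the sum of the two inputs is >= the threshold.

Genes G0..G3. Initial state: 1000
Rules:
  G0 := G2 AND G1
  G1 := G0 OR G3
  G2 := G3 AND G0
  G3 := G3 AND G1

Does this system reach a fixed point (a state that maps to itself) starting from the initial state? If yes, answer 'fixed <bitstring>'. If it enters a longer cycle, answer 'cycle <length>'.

Answer: fixed 0000

Derivation:
Step 0: 1000
Step 1: G0=G2&G1=0&0=0 G1=G0|G3=1|0=1 G2=G3&G0=0&1=0 G3=G3&G1=0&0=0 -> 0100
Step 2: G0=G2&G1=0&1=0 G1=G0|G3=0|0=0 G2=G3&G0=0&0=0 G3=G3&G1=0&1=0 -> 0000
Step 3: G0=G2&G1=0&0=0 G1=G0|G3=0|0=0 G2=G3&G0=0&0=0 G3=G3&G1=0&0=0 -> 0000
Fixed point reached at step 2: 0000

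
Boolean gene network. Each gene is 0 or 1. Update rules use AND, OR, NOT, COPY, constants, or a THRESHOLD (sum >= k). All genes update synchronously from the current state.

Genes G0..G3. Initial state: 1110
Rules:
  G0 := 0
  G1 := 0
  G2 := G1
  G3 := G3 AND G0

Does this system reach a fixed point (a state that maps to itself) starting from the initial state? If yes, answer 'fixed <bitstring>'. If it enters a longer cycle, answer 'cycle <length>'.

Answer: fixed 0000

Derivation:
Step 0: 1110
Step 1: G0=0(const) G1=0(const) G2=G1=1 G3=G3&G0=0&1=0 -> 0010
Step 2: G0=0(const) G1=0(const) G2=G1=0 G3=G3&G0=0&0=0 -> 0000
Step 3: G0=0(const) G1=0(const) G2=G1=0 G3=G3&G0=0&0=0 -> 0000
Fixed point reached at step 2: 0000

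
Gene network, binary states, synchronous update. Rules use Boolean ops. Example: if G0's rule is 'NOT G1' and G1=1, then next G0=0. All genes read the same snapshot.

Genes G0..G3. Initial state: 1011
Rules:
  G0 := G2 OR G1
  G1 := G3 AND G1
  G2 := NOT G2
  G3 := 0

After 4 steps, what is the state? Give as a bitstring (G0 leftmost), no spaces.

Step 1: G0=G2|G1=1|0=1 G1=G3&G1=1&0=0 G2=NOT G2=NOT 1=0 G3=0(const) -> 1000
Step 2: G0=G2|G1=0|0=0 G1=G3&G1=0&0=0 G2=NOT G2=NOT 0=1 G3=0(const) -> 0010
Step 3: G0=G2|G1=1|0=1 G1=G3&G1=0&0=0 G2=NOT G2=NOT 1=0 G3=0(const) -> 1000
Step 4: G0=G2|G1=0|0=0 G1=G3&G1=0&0=0 G2=NOT G2=NOT 0=1 G3=0(const) -> 0010

0010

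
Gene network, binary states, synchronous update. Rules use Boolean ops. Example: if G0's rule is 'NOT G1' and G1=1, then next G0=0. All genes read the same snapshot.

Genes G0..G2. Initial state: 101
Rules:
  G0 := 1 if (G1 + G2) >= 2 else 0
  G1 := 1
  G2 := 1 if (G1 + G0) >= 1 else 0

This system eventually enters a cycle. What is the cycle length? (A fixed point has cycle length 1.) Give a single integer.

Step 0: 101
Step 1: G0=(0+1>=2)=0 G1=1(const) G2=(0+1>=1)=1 -> 011
Step 2: G0=(1+1>=2)=1 G1=1(const) G2=(1+0>=1)=1 -> 111
Step 3: G0=(1+1>=2)=1 G1=1(const) G2=(1+1>=1)=1 -> 111
State from step 3 equals state from step 2 -> cycle length 1

Answer: 1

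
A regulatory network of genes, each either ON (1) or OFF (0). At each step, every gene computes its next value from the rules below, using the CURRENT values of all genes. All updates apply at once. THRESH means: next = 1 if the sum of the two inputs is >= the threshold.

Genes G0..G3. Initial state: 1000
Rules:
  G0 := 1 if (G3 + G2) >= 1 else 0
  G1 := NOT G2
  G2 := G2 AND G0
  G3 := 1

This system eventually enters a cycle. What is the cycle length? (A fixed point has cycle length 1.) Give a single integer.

Step 0: 1000
Step 1: G0=(0+0>=1)=0 G1=NOT G2=NOT 0=1 G2=G2&G0=0&1=0 G3=1(const) -> 0101
Step 2: G0=(1+0>=1)=1 G1=NOT G2=NOT 0=1 G2=G2&G0=0&0=0 G3=1(const) -> 1101
Step 3: G0=(1+0>=1)=1 G1=NOT G2=NOT 0=1 G2=G2&G0=0&1=0 G3=1(const) -> 1101
State from step 3 equals state from step 2 -> cycle length 1

Answer: 1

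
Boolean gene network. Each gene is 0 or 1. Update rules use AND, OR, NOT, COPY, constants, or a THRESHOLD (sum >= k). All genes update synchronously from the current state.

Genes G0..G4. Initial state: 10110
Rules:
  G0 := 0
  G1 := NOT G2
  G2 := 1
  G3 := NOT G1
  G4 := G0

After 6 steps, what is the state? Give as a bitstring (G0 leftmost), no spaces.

Step 1: G0=0(const) G1=NOT G2=NOT 1=0 G2=1(const) G3=NOT G1=NOT 0=1 G4=G0=1 -> 00111
Step 2: G0=0(const) G1=NOT G2=NOT 1=0 G2=1(const) G3=NOT G1=NOT 0=1 G4=G0=0 -> 00110
Step 3: G0=0(const) G1=NOT G2=NOT 1=0 G2=1(const) G3=NOT G1=NOT 0=1 G4=G0=0 -> 00110
Step 4: G0=0(const) G1=NOT G2=NOT 1=0 G2=1(const) G3=NOT G1=NOT 0=1 G4=G0=0 -> 00110
Step 5: G0=0(const) G1=NOT G2=NOT 1=0 G2=1(const) G3=NOT G1=NOT 0=1 G4=G0=0 -> 00110
Step 6: G0=0(const) G1=NOT G2=NOT 1=0 G2=1(const) G3=NOT G1=NOT 0=1 G4=G0=0 -> 00110

00110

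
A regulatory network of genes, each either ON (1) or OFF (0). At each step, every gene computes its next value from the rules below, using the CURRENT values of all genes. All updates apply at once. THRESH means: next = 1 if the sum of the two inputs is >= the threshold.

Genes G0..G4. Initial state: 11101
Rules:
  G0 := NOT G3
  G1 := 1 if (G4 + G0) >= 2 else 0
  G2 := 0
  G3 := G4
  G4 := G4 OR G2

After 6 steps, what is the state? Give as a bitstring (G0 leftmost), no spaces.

Step 1: G0=NOT G3=NOT 0=1 G1=(1+1>=2)=1 G2=0(const) G3=G4=1 G4=G4|G2=1|1=1 -> 11011
Step 2: G0=NOT G3=NOT 1=0 G1=(1+1>=2)=1 G2=0(const) G3=G4=1 G4=G4|G2=1|0=1 -> 01011
Step 3: G0=NOT G3=NOT 1=0 G1=(1+0>=2)=0 G2=0(const) G3=G4=1 G4=G4|G2=1|0=1 -> 00011
Step 4: G0=NOT G3=NOT 1=0 G1=(1+0>=2)=0 G2=0(const) G3=G4=1 G4=G4|G2=1|0=1 -> 00011
Step 5: G0=NOT G3=NOT 1=0 G1=(1+0>=2)=0 G2=0(const) G3=G4=1 G4=G4|G2=1|0=1 -> 00011
Step 6: G0=NOT G3=NOT 1=0 G1=(1+0>=2)=0 G2=0(const) G3=G4=1 G4=G4|G2=1|0=1 -> 00011

00011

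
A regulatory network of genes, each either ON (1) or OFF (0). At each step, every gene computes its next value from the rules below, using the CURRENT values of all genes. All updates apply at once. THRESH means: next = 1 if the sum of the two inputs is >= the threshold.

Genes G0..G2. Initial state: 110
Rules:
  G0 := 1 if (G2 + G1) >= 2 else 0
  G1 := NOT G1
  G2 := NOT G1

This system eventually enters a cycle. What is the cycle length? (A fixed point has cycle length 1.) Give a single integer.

Step 0: 110
Step 1: G0=(0+1>=2)=0 G1=NOT G1=NOT 1=0 G2=NOT G1=NOT 1=0 -> 000
Step 2: G0=(0+0>=2)=0 G1=NOT G1=NOT 0=1 G2=NOT G1=NOT 0=1 -> 011
Step 3: G0=(1+1>=2)=1 G1=NOT G1=NOT 1=0 G2=NOT G1=NOT 1=0 -> 100
Step 4: G0=(0+0>=2)=0 G1=NOT G1=NOT 0=1 G2=NOT G1=NOT 0=1 -> 011
State from step 4 equals state from step 2 -> cycle length 2

Answer: 2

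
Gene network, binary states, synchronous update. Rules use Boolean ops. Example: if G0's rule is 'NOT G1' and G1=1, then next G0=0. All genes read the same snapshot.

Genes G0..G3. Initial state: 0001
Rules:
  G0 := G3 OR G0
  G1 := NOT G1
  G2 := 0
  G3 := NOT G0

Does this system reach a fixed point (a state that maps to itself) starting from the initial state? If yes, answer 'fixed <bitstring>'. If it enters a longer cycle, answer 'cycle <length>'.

Step 0: 0001
Step 1: G0=G3|G0=1|0=1 G1=NOT G1=NOT 0=1 G2=0(const) G3=NOT G0=NOT 0=1 -> 1101
Step 2: G0=G3|G0=1|1=1 G1=NOT G1=NOT 1=0 G2=0(const) G3=NOT G0=NOT 1=0 -> 1000
Step 3: G0=G3|G0=0|1=1 G1=NOT G1=NOT 0=1 G2=0(const) G3=NOT G0=NOT 1=0 -> 1100
Step 4: G0=G3|G0=0|1=1 G1=NOT G1=NOT 1=0 G2=0(const) G3=NOT G0=NOT 1=0 -> 1000
Cycle of length 2 starting at step 2 -> no fixed point

Answer: cycle 2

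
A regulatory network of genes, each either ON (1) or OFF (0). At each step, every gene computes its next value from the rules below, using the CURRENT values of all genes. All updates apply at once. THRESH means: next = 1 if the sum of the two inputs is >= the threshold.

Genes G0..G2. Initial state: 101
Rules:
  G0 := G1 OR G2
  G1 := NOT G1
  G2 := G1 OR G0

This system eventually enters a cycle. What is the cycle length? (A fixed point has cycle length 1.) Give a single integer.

Answer: 2

Derivation:
Step 0: 101
Step 1: G0=G1|G2=0|1=1 G1=NOT G1=NOT 0=1 G2=G1|G0=0|1=1 -> 111
Step 2: G0=G1|G2=1|1=1 G1=NOT G1=NOT 1=0 G2=G1|G0=1|1=1 -> 101
State from step 2 equals state from step 0 -> cycle length 2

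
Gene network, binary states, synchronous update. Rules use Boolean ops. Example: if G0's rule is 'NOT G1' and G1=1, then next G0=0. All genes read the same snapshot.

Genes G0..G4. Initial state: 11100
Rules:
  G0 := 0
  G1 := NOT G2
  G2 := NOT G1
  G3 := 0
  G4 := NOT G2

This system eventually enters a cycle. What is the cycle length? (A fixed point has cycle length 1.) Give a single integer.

Answer: 2

Derivation:
Step 0: 11100
Step 1: G0=0(const) G1=NOT G2=NOT 1=0 G2=NOT G1=NOT 1=0 G3=0(const) G4=NOT G2=NOT 1=0 -> 00000
Step 2: G0=0(const) G1=NOT G2=NOT 0=1 G2=NOT G1=NOT 0=1 G3=0(const) G4=NOT G2=NOT 0=1 -> 01101
Step 3: G0=0(const) G1=NOT G2=NOT 1=0 G2=NOT G1=NOT 1=0 G3=0(const) G4=NOT G2=NOT 1=0 -> 00000
State from step 3 equals state from step 1 -> cycle length 2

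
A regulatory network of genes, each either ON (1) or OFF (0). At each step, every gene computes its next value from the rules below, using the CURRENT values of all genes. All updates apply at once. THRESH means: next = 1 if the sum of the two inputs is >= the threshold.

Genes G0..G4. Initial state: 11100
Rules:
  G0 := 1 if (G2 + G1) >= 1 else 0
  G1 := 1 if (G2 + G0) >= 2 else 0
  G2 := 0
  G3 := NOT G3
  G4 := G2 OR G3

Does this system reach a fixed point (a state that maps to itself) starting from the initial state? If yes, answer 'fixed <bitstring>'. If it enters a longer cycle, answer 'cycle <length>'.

Answer: cycle 2

Derivation:
Step 0: 11100
Step 1: G0=(1+1>=1)=1 G1=(1+1>=2)=1 G2=0(const) G3=NOT G3=NOT 0=1 G4=G2|G3=1|0=1 -> 11011
Step 2: G0=(0+1>=1)=1 G1=(0+1>=2)=0 G2=0(const) G3=NOT G3=NOT 1=0 G4=G2|G3=0|1=1 -> 10001
Step 3: G0=(0+0>=1)=0 G1=(0+1>=2)=0 G2=0(const) G3=NOT G3=NOT 0=1 G4=G2|G3=0|0=0 -> 00010
Step 4: G0=(0+0>=1)=0 G1=(0+0>=2)=0 G2=0(const) G3=NOT G3=NOT 1=0 G4=G2|G3=0|1=1 -> 00001
Step 5: G0=(0+0>=1)=0 G1=(0+0>=2)=0 G2=0(const) G3=NOT G3=NOT 0=1 G4=G2|G3=0|0=0 -> 00010
Cycle of length 2 starting at step 3 -> no fixed point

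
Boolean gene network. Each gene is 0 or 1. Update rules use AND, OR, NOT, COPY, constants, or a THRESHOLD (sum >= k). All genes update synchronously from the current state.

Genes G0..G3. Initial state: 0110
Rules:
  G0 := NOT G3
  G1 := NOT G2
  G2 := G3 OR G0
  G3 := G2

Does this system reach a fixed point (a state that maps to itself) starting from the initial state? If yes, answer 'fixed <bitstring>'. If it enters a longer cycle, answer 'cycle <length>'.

Answer: cycle 2

Derivation:
Step 0: 0110
Step 1: G0=NOT G3=NOT 0=1 G1=NOT G2=NOT 1=0 G2=G3|G0=0|0=0 G3=G2=1 -> 1001
Step 2: G0=NOT G3=NOT 1=0 G1=NOT G2=NOT 0=1 G2=G3|G0=1|1=1 G3=G2=0 -> 0110
Cycle of length 2 starting at step 0 -> no fixed point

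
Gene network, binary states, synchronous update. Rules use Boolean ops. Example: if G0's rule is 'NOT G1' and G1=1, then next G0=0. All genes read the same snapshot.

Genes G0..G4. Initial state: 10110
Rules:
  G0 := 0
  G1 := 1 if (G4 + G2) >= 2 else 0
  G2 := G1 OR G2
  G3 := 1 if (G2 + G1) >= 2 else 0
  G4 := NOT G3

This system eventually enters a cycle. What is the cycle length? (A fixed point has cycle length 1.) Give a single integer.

Step 0: 10110
Step 1: G0=0(const) G1=(0+1>=2)=0 G2=G1|G2=0|1=1 G3=(1+0>=2)=0 G4=NOT G3=NOT 1=0 -> 00100
Step 2: G0=0(const) G1=(0+1>=2)=0 G2=G1|G2=0|1=1 G3=(1+0>=2)=0 G4=NOT G3=NOT 0=1 -> 00101
Step 3: G0=0(const) G1=(1+1>=2)=1 G2=G1|G2=0|1=1 G3=(1+0>=2)=0 G4=NOT G3=NOT 0=1 -> 01101
Step 4: G0=0(const) G1=(1+1>=2)=1 G2=G1|G2=1|1=1 G3=(1+1>=2)=1 G4=NOT G3=NOT 0=1 -> 01111
Step 5: G0=0(const) G1=(1+1>=2)=1 G2=G1|G2=1|1=1 G3=(1+1>=2)=1 G4=NOT G3=NOT 1=0 -> 01110
Step 6: G0=0(const) G1=(0+1>=2)=0 G2=G1|G2=1|1=1 G3=(1+1>=2)=1 G4=NOT G3=NOT 1=0 -> 00110
Step 7: G0=0(const) G1=(0+1>=2)=0 G2=G1|G2=0|1=1 G3=(1+0>=2)=0 G4=NOT G3=NOT 1=0 -> 00100
State from step 7 equals state from step 1 -> cycle length 6

Answer: 6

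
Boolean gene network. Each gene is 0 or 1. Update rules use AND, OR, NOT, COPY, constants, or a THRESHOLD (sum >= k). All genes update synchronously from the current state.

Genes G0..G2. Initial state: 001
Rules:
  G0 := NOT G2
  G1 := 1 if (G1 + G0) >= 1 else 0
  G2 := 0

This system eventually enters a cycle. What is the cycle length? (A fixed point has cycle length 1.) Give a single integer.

Step 0: 001
Step 1: G0=NOT G2=NOT 1=0 G1=(0+0>=1)=0 G2=0(const) -> 000
Step 2: G0=NOT G2=NOT 0=1 G1=(0+0>=1)=0 G2=0(const) -> 100
Step 3: G0=NOT G2=NOT 0=1 G1=(0+1>=1)=1 G2=0(const) -> 110
Step 4: G0=NOT G2=NOT 0=1 G1=(1+1>=1)=1 G2=0(const) -> 110
State from step 4 equals state from step 3 -> cycle length 1

Answer: 1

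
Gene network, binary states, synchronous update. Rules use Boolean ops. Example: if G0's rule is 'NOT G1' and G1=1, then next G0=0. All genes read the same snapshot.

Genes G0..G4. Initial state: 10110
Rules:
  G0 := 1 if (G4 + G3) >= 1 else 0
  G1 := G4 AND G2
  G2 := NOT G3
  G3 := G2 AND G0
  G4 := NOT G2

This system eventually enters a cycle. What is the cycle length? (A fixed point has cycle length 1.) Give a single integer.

Step 0: 10110
Step 1: G0=(0+1>=1)=1 G1=G4&G2=0&1=0 G2=NOT G3=NOT 1=0 G3=G2&G0=1&1=1 G4=NOT G2=NOT 1=0 -> 10010
Step 2: G0=(0+1>=1)=1 G1=G4&G2=0&0=0 G2=NOT G3=NOT 1=0 G3=G2&G0=0&1=0 G4=NOT G2=NOT 0=1 -> 10001
Step 3: G0=(1+0>=1)=1 G1=G4&G2=1&0=0 G2=NOT G3=NOT 0=1 G3=G2&G0=0&1=0 G4=NOT G2=NOT 0=1 -> 10101
Step 4: G0=(1+0>=1)=1 G1=G4&G2=1&1=1 G2=NOT G3=NOT 0=1 G3=G2&G0=1&1=1 G4=NOT G2=NOT 1=0 -> 11110
Step 5: G0=(0+1>=1)=1 G1=G4&G2=0&1=0 G2=NOT G3=NOT 1=0 G3=G2&G0=1&1=1 G4=NOT G2=NOT 1=0 -> 10010
State from step 5 equals state from step 1 -> cycle length 4

Answer: 4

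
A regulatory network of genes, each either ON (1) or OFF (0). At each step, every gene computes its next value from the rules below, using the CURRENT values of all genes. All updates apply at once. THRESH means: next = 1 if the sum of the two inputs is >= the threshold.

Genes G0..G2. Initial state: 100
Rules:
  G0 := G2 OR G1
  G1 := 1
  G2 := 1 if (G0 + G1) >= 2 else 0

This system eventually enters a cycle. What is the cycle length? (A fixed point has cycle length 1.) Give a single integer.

Answer: 1

Derivation:
Step 0: 100
Step 1: G0=G2|G1=0|0=0 G1=1(const) G2=(1+0>=2)=0 -> 010
Step 2: G0=G2|G1=0|1=1 G1=1(const) G2=(0+1>=2)=0 -> 110
Step 3: G0=G2|G1=0|1=1 G1=1(const) G2=(1+1>=2)=1 -> 111
Step 4: G0=G2|G1=1|1=1 G1=1(const) G2=(1+1>=2)=1 -> 111
State from step 4 equals state from step 3 -> cycle length 1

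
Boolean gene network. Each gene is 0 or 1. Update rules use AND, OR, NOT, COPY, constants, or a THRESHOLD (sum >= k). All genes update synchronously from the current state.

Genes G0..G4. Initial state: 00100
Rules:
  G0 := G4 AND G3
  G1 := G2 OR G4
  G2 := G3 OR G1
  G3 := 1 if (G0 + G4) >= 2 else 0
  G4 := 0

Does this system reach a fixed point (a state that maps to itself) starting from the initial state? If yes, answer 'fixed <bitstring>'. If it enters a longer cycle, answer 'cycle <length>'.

Answer: cycle 2

Derivation:
Step 0: 00100
Step 1: G0=G4&G3=0&0=0 G1=G2|G4=1|0=1 G2=G3|G1=0|0=0 G3=(0+0>=2)=0 G4=0(const) -> 01000
Step 2: G0=G4&G3=0&0=0 G1=G2|G4=0|0=0 G2=G3|G1=0|1=1 G3=(0+0>=2)=0 G4=0(const) -> 00100
Cycle of length 2 starting at step 0 -> no fixed point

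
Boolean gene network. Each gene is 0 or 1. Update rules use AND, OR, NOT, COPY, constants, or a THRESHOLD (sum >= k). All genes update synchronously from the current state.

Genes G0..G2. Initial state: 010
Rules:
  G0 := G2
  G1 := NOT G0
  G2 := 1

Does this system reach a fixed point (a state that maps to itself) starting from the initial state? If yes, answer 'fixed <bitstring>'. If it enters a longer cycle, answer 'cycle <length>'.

Step 0: 010
Step 1: G0=G2=0 G1=NOT G0=NOT 0=1 G2=1(const) -> 011
Step 2: G0=G2=1 G1=NOT G0=NOT 0=1 G2=1(const) -> 111
Step 3: G0=G2=1 G1=NOT G0=NOT 1=0 G2=1(const) -> 101
Step 4: G0=G2=1 G1=NOT G0=NOT 1=0 G2=1(const) -> 101
Fixed point reached at step 3: 101

Answer: fixed 101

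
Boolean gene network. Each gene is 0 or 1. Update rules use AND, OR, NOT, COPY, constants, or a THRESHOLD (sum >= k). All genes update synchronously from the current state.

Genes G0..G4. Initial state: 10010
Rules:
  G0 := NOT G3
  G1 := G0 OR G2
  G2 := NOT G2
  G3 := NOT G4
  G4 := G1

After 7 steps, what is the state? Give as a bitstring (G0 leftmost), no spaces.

Step 1: G0=NOT G3=NOT 1=0 G1=G0|G2=1|0=1 G2=NOT G2=NOT 0=1 G3=NOT G4=NOT 0=1 G4=G1=0 -> 01110
Step 2: G0=NOT G3=NOT 1=0 G1=G0|G2=0|1=1 G2=NOT G2=NOT 1=0 G3=NOT G4=NOT 0=1 G4=G1=1 -> 01011
Step 3: G0=NOT G3=NOT 1=0 G1=G0|G2=0|0=0 G2=NOT G2=NOT 0=1 G3=NOT G4=NOT 1=0 G4=G1=1 -> 00101
Step 4: G0=NOT G3=NOT 0=1 G1=G0|G2=0|1=1 G2=NOT G2=NOT 1=0 G3=NOT G4=NOT 1=0 G4=G1=0 -> 11000
Step 5: G0=NOT G3=NOT 0=1 G1=G0|G2=1|0=1 G2=NOT G2=NOT 0=1 G3=NOT G4=NOT 0=1 G4=G1=1 -> 11111
Step 6: G0=NOT G3=NOT 1=0 G1=G0|G2=1|1=1 G2=NOT G2=NOT 1=0 G3=NOT G4=NOT 1=0 G4=G1=1 -> 01001
Step 7: G0=NOT G3=NOT 0=1 G1=G0|G2=0|0=0 G2=NOT G2=NOT 0=1 G3=NOT G4=NOT 1=0 G4=G1=1 -> 10101

10101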